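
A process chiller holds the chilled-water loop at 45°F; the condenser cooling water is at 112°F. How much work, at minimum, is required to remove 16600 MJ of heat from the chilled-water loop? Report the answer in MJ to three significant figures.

2200 MJ

In absolute terms T_C = 280.37 K and T_H = 317.59 K, so ΔT = 37.22 K.
The reversible limit is COP_R = T_C/ΔT = 7.532, so W_min = Q_C/COP = Q_C·ΔT/T_C.
W_min = 16600 × 37.22/280.37 = 2204 MJ.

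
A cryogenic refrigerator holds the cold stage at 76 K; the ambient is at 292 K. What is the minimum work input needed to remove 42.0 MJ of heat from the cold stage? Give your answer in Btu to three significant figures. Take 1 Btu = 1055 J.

113000 Btu

The reservoir spacing is ΔT = 292 − 76 = 216.0 K.
The reversible limit is COP_R = T_C/ΔT = 0.3519, so W_min = Q_C/COP = Q_C·ΔT/T_C.
W_min = 42.00 × 216.0/76.00 = 119.4 MJ = 113100 Btu.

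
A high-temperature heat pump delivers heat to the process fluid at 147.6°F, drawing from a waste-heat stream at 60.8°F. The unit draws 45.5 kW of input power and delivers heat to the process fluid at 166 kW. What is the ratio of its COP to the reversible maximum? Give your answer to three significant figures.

COP_actual = Q̇_H/Ẇ = 166.0/45.50 = 3.648.
In absolute terms T_C = 289.15 K and T_H = 337.37 K, so ΔT = 48.22 K.
COP_Carnot = T_H/ΔT = 337.37/48.22 = 6.996.
η_II = COP_actual/COP_Carnot = 3.648/6.996 = 0.5215.

0.521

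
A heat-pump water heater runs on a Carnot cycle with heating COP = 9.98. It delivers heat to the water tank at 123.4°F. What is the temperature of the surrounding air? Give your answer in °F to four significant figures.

COP_HP = T_H/(T_H − T_C) gives T_H − T_C = T_H/COP.
With T_H = 323.93 K, T_C = 323.93 × (1 − 1/9.98) = 291.47 K.
Converting, 291.47 K = 64.98°F.

64.98 °F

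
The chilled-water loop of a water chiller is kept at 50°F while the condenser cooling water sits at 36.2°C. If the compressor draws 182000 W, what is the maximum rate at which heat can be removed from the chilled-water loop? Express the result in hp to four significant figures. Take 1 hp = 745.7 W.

In absolute terms T_C = 283.15 K and T_H = 309.35 K, so ΔT = 26.20 K.
COP_Carnot = T_C/ΔT = 283.15/26.20 = 10.81.
Q̇_max = COP_Carnot × Ẇ = 10.81 × 182000 W = 1967000 W = 2638 hp.

2638 hp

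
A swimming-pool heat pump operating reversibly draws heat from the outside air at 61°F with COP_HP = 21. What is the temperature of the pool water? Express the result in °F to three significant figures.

COP_HP = T_H/(T_H − T_C) rearranges to T_H = COP·T_C/(COP − 1).
With T_C = 289.26 K, T_H = 21 × 289.26/20.00 = 303.72 K.
Converting, 303.72 K = 87.03°F.

87.0 °F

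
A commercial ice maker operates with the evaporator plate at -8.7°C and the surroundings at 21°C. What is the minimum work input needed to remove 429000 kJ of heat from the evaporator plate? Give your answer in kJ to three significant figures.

48200 kJ

In absolute terms T_C = 264.45 K and T_H = 294.15 K, so ΔT = 29.70 K.
The reversible limit is COP_R = T_C/ΔT = 8.904, so W_min = Q_C/COP = Q_C·ΔT/T_C.
W_min = 429000 × 29.70/264.45 = 48180 kJ.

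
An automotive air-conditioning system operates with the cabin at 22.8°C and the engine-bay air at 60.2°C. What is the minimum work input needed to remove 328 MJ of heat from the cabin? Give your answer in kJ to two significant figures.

In absolute terms T_C = 295.95 K and T_H = 333.35 K, so ΔT = 37.40 K.
The reversible limit is COP_R = T_C/ΔT = 7.913, so W_min = Q_C/COP = Q_C·ΔT/T_C.
W_min = 328.0 × 37.40/295.95 = 41.45 MJ = 41450 kJ.

41000 kJ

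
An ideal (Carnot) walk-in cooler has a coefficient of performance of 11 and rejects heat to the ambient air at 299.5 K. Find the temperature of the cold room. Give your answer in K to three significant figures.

275 K

For a Carnot refrigerator COP_R = T_C/(T_H − T_C), so T_C = COP·T_H/(1 + COP).
With T_H = 299.50 K, T_C = 11 × 299.50/12.00 = 274.54 K.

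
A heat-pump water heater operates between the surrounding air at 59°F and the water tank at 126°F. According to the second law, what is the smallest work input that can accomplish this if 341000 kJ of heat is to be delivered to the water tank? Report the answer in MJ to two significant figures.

In absolute terms T_C = 288.15 K and T_H = 325.37 K, so ΔT = 37.22 K.
The reversible limit is COP_HP = T_H/ΔT = 8.741, so W_min = Q_H/COP = Q_H·ΔT/T_H.
W_min = 341000 × 37.22/325.37 = 39010 kJ = 39.01 MJ.

39 MJ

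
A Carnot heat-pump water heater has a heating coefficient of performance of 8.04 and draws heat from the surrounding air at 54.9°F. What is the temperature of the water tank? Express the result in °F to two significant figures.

130 °F

COP_HP = T_H/(T_H − T_C) rearranges to T_H = COP·T_C/(COP − 1).
With T_C = 285.87 K, T_H = 8.04 × 285.87/7.040 = 326.48 K.
Converting, 326.48 K = 127.99°F.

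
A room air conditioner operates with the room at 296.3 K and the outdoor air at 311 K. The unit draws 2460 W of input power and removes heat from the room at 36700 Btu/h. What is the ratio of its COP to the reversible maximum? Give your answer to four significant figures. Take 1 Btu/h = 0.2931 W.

Converting, Q̇_C = 36700 Btu/h = 10760 W, so COP_actual = Q̇_C/Ẇ = 10760/2460 = 4.373.
The reservoir spacing is ΔT = 311 − 296.3 = 14.70 K.
COP_Carnot = T_C/ΔT = 296.30/14.70 = 20.16.
η_II = COP_actual/COP_Carnot = 4.373/20.16 = 0.2169.

0.2169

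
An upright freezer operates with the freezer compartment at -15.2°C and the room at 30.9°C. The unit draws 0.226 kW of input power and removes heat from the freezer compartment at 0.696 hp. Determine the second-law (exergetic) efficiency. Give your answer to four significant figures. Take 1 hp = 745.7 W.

Converting, Q̇_C = 0.6960 hp = 0.5190 kW, so COP_actual = Q̇_C/Ẇ = 0.5190/0.2260 = 2.296.
In absolute terms T_C = 257.95 K and T_H = 304.05 K, so ΔT = 46.10 K.
COP_Carnot = T_C/ΔT = 257.95/46.10 = 5.595.
η_II = COP_actual/COP_Carnot = 2.296/5.595 = 0.4104.

0.4104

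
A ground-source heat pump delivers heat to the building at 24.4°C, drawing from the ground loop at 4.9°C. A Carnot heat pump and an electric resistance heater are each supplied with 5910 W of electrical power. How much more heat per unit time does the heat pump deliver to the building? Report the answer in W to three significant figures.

84300 W

In absolute terms T_C = 278.05 K and T_H = 297.55 K, so ΔT = 19.50 K.
COP_Carnot = T_H/ΔT = 297.55/19.50 = 15.26.
The heat pump delivers Q̇_H = COP × Ẇ = 90180 W; the resistance heater delivers Ẇ = 5910 W.
Extra = (COP − 1)·Ẇ = 84270 W.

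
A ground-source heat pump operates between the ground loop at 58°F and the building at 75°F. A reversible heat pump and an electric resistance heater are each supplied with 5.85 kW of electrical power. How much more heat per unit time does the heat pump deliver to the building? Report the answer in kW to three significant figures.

178 kW

In absolute terms T_C = 287.59 K and T_H = 297.04 K, so ΔT = 9.444 K.
COP_Carnot = T_H/ΔT = 297.04/9.444 = 31.45.
The heat pump delivers Q̇_H = COP × Ẇ = 184.0 kW; the resistance heater delivers Ẇ = 5.850 kW.
Extra = (COP − 1)·Ẇ = 178.1 kW.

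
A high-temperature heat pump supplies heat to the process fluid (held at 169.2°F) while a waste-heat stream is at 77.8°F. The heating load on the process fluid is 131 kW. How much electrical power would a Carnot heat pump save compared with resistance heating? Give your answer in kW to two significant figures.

In absolute terms T_C = 298.59 K and T_H = 349.37 K, so ΔT = 50.78 K.
COP_Carnot = T_H/ΔT = 349.37/50.78 = 6.880.
Resistance heating needs Ẇ_res = Q̇_H = 131.0 kW; the reversible heat pump needs only Ẇ_hp = Q̇_H/COP = 19.04 kW.
Saving = 131.0 − 19.04 = 112.0 kW.

110 kW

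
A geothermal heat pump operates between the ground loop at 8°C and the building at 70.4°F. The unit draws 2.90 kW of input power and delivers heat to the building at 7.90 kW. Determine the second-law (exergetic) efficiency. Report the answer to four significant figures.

0.1233

COP_actual = Q̇_H/Ẇ = 7.900/2.900 = 2.724.
In absolute terms T_C = 281.15 K and T_H = 294.48 K, so ΔT = 13.33 K.
COP_Carnot = T_H/ΔT = 294.48/13.33 = 22.09.
η_II = COP_actual/COP_Carnot = 2.724/22.09 = 0.1233.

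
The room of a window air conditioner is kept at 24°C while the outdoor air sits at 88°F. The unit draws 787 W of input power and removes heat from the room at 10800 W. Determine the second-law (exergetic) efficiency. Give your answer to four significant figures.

COP_actual = Q̇_C/Ẇ = 10800/787.0 = 13.72.
In absolute terms T_C = 297.15 K and T_H = 304.26 K, so ΔT = 7.111 K.
COP_Carnot = T_C/ΔT = 297.15/7.111 = 41.79.
η_II = COP_actual/COP_Carnot = 13.72/41.79 = 0.3284.

0.3284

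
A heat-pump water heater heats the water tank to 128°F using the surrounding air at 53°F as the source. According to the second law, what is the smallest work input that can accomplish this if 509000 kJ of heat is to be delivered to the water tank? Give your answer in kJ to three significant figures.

65000 kJ

In absolute terms T_C = 284.82 K and T_H = 326.48 K, so ΔT = 41.67 K.
The reversible limit is COP_HP = T_H/ΔT = 7.836, so W_min = Q_H/COP = Q_H·ΔT/T_H.
W_min = 509000 × 41.67/326.48 = 64960 kJ.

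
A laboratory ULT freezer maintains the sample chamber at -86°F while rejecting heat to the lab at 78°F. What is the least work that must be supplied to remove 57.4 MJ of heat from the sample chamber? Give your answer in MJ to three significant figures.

In absolute terms T_C = 207.59 K and T_H = 298.71 K, so ΔT = 91.11 K.
The reversible limit is COP_R = T_C/ΔT = 2.278, so W_min = Q_C/COP = Q_C·ΔT/T_C.
W_min = 57.40 × 91.11/207.59 = 25.19 MJ.

25.2 MJ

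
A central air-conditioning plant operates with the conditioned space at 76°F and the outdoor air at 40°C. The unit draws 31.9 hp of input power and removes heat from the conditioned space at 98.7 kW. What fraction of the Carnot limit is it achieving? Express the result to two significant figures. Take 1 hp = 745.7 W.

Converting, Q̇_C = 98.70 kW = 132.4 hp, so COP_actual = Q̇_C/Ẇ = 132.4/31.90 = 4.149.
In absolute terms T_C = 297.59 K and T_H = 313.15 K, so ΔT = 15.56 K.
COP_Carnot = T_C/ΔT = 297.59/15.56 = 19.13.
η_II = COP_actual/COP_Carnot = 4.149/19.13 = 0.2169.

0.22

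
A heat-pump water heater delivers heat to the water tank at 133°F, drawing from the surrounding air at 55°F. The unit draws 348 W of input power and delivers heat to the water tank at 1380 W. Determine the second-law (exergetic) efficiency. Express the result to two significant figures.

COP_actual = Q̇_H/Ẇ = 1380/348.0 = 3.966.
In absolute terms T_C = 285.93 K and T_H = 329.26 K, so ΔT = 43.33 K.
COP_Carnot = T_H/ΔT = 329.26/43.33 = 7.598.
η_II = COP_actual/COP_Carnot = 3.966/7.598 = 0.5219.

0.52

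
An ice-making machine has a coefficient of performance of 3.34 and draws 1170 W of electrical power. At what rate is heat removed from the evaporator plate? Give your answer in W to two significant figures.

3900 W

Q̇_C = COP × Ẇ = 3.34 × 1170 = 3908 W.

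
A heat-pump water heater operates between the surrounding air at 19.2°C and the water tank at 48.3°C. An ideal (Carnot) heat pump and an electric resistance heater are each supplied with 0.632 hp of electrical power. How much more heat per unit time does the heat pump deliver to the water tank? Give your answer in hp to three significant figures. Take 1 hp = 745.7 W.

6.35 hp

In absolute terms T_C = 292.35 K and T_H = 321.45 K, so ΔT = 29.10 K.
COP_Carnot = T_H/ΔT = 321.45/29.10 = 11.05.
The heat pump delivers Q̇_H = COP × Ẇ = 6.981 hp; the resistance heater delivers Ẇ = 0.6320 hp.
Extra = (COP − 1)·Ẇ = 6.349 hp.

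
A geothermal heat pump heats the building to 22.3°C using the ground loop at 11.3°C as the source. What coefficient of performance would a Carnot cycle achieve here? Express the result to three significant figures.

26.9

In absolute terms T_C = 284.45 K and T_H = 295.45 K, so ΔT = 11.00 K.
For a reversible cycle, COP_Carnot = T_H/ΔT = 295.45/11.00 = 26.86.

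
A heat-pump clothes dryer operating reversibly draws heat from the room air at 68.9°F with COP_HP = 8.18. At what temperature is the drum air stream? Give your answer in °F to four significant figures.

COP_HP = T_H/(T_H − T_C) rearranges to T_H = COP·T_C/(COP − 1).
With T_C = 293.65 K, T_H = 8.18 × 293.65/7.180 = 334.55 K.
Converting, 334.55 K = 142.52°F.

142.5 °F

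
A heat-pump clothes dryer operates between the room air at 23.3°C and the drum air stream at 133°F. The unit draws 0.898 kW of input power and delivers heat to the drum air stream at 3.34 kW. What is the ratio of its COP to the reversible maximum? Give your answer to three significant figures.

COP_actual = Q̇_H/Ẇ = 3.340/0.8980 = 3.719.
In absolute terms T_C = 296.45 K and T_H = 329.26 K, so ΔT = 32.81 K.
COP_Carnot = T_H/ΔT = 329.26/32.81 = 10.04.
η_II = COP_actual/COP_Carnot = 3.719/10.04 = 0.3706.

0.371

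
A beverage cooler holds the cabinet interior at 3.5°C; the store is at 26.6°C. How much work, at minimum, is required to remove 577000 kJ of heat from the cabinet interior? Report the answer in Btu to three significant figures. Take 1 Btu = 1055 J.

45700 Btu

In absolute terms T_C = 276.65 K and T_H = 299.75 K, so ΔT = 23.10 K.
The reversible limit is COP_R = T_C/ΔT = 11.98, so W_min = Q_C/COP = Q_C·ΔT/T_C.
W_min = 577000 × 23.10/276.65 = 48180 kJ = 45670 Btu.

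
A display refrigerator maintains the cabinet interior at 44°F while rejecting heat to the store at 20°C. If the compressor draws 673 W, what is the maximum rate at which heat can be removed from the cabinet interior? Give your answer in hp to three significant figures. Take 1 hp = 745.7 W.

18.9 hp

In absolute terms T_C = 279.82 K and T_H = 293.15 K, so ΔT = 13.33 K.
COP_Carnot = T_C/ΔT = 279.82/13.33 = 20.99.
Q̇_max = COP_Carnot × Ẇ = 20.99 × 673.0 W = 14120 W = 18.94 hp.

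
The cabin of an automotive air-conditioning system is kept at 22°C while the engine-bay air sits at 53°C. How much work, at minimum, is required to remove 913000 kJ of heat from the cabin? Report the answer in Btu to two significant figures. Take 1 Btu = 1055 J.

In absolute terms T_C = 295.15 K and T_H = 326.15 K, so ΔT = 31.00 K.
The reversible limit is COP_R = T_C/ΔT = 9.521, so W_min = Q_C/COP = Q_C·ΔT/T_C.
W_min = 913000 × 31.00/295.15 = 95890 kJ = 90890 Btu.

91000 Btu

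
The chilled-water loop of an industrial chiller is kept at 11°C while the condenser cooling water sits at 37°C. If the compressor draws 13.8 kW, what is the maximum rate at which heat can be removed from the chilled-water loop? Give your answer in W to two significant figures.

In absolute terms T_C = 284.15 K and T_H = 310.15 K, so ΔT = 26.00 K.
COP_Carnot = T_C/ΔT = 284.15/26.00 = 10.93.
Q̇_max = COP_Carnot × Ẇ = 10.93 × 13.80 kW = 150.8 kW = 150800 W.

150000 W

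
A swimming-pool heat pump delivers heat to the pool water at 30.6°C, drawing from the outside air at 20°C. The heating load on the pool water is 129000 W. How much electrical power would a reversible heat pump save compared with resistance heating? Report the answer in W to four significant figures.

124500 W

In absolute terms T_C = 293.15 K and T_H = 303.75 K, so ΔT = 10.60 K.
COP_Carnot = T_H/ΔT = 303.75/10.60 = 28.66.
Resistance heating needs Ẇ_res = Q̇_H = 129000 W; the reversible heat pump needs only Ẇ_hp = Q̇_H/COP = 4502 W.
Saving = 129000 − 4502 = 124500 W.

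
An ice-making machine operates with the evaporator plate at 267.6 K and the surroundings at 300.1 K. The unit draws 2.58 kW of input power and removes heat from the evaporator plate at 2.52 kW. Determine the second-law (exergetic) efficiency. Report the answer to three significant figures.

COP_actual = Q̇_C/Ẇ = 2.520/2.580 = 0.9767.
The reservoir spacing is ΔT = 300.1 − 267.6 = 32.50 K.
COP_Carnot = T_C/ΔT = 267.60/32.50 = 8.234.
η_II = COP_actual/COP_Carnot = 0.9767/8.234 = 0.1186.

0.119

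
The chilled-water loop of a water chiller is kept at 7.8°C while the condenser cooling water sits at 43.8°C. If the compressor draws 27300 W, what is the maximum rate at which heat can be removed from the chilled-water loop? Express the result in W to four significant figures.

213100 W

In absolute terms T_C = 280.95 K and T_H = 316.95 K, so ΔT = 36.00 K.
COP_Carnot = T_C/ΔT = 280.95/36.00 = 7.804.
Q̇_max = COP_Carnot × Ẇ = 7.804 × 27300 W = 213100 W.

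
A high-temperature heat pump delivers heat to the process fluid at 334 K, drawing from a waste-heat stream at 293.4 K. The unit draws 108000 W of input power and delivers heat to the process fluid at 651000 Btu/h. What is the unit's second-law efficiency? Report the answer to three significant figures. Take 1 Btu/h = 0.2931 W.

0.215

Converting, Q̇_H = 651000 Btu/h = 190800 W, so COP_actual = Q̇_H/Ẇ = 190800/108000 = 1.767.
The reservoir spacing is ΔT = 334 − 293.4 = 40.60 K.
COP_Carnot = T_H/ΔT = 334.00/40.60 = 8.227.
η_II = COP_actual/COP_Carnot = 1.767/8.227 = 0.2148.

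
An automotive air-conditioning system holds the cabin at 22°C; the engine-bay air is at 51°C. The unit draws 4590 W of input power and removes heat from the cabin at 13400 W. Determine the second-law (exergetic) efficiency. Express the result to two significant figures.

COP_actual = Q̇_C/Ẇ = 13400/4590 = 2.919.
In absolute terms T_C = 295.15 K and T_H = 324.15 K, so ΔT = 29.00 K.
COP_Carnot = T_C/ΔT = 295.15/29.00 = 10.18.
η_II = COP_actual/COP_Carnot = 2.919/10.18 = 0.2868.

0.29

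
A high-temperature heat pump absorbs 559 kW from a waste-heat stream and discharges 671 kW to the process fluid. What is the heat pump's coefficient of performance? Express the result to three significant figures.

The first law gives Q̇_H = Q̇_C + Ẇ, so the three rates are Q̇_C = 559.0, Q̇_H = 671.0, Ẇ = 112.0 kW.
COP_HP = Q̇_H/Ẇ = 671.0/112.0 = 5.991.

5.99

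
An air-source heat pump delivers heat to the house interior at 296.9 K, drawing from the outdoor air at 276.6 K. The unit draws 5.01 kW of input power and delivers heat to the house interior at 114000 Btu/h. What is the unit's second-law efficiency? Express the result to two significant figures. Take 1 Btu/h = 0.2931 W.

Converting, Q̇_H = 114000 Btu/h = 33.41 kW, so COP_actual = Q̇_H/Ẇ = 33.41/5.010 = 6.669.
The reservoir spacing is ΔT = 296.9 − 276.6 = 20.30 K.
COP_Carnot = T_H/ΔT = 296.90/20.30 = 14.63.
η_II = COP_actual/COP_Carnot = 6.669/14.63 = 0.4560.

0.46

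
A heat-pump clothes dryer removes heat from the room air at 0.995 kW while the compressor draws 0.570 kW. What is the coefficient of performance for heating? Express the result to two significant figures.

The first law gives Q̇_H = Q̇_C + Ẇ, so the three rates are Q̇_C = 0.9950, Q̇_H = 1.565, Ẇ = 0.5700 kW.
COP_HP = Q̇_H/Ẇ = 1.565/0.5700 = 2.746.

2.7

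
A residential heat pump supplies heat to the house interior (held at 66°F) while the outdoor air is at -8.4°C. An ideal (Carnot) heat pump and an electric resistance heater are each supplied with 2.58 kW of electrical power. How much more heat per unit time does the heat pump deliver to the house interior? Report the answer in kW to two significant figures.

In absolute terms T_C = 264.75 K and T_H = 292.04 K, so ΔT = 27.29 K.
COP_Carnot = T_H/ΔT = 292.04/27.29 = 10.70.
The heat pump delivers Q̇_H = COP × Ẇ = 27.61 kW; the resistance heater delivers Ẇ = 2.580 kW.
Extra = (COP − 1)·Ẇ = 25.03 kW.

25 kW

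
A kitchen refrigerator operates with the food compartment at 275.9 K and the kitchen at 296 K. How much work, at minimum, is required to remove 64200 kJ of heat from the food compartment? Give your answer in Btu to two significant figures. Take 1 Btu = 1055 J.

The reservoir spacing is ΔT = 296 − 275.9 = 20.10 K.
The reversible limit is COP_R = T_C/ΔT = 13.73, so W_min = Q_C/COP = Q_C·ΔT/T_C.
W_min = 64200 × 20.10/275.90 = 4677 kJ = 4433 Btu.

4400 Btu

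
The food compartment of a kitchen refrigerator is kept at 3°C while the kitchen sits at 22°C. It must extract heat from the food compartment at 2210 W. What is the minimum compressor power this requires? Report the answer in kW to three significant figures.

0.152 kW

In absolute terms T_C = 276.15 K and T_H = 295.15 K, so ΔT = 19.00 K.
COP_Carnot = T_C/ΔT = 276.15/19.00 = 14.53.
Ẇ_min = Q̇/COP_Carnot = 2210/14.53 = 152.1 W = 0.1521 kW.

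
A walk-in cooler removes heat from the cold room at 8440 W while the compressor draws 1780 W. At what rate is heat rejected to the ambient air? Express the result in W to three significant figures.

For a cyclic device the first law requires Q̇_H = Q̇_C + Ẇ.
Q̇_H = Q̇_C + Ẇ = 10220 W.

10200 W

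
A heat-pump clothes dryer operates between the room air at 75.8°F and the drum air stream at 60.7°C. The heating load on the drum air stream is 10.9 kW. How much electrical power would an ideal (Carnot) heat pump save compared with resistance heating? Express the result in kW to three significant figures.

In absolute terms T_C = 297.48 K and T_H = 333.85 K, so ΔT = 36.37 K.
COP_Carnot = T_H/ΔT = 333.85/36.37 = 9.180.
Resistance heating needs Ẇ_res = Q̇_H = 10.90 kW; the reversible heat pump needs only Ẇ_hp = Q̇_H/COP = 1.187 kW.
Saving = 10.90 − 1.187 = 9.713 kW.

9.71 kW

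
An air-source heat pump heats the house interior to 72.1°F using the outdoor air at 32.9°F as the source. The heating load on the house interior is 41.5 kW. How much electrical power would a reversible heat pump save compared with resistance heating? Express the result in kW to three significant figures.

38.4 kW

In absolute terms T_C = 273.65 K and T_H = 295.43 K, so ΔT = 21.78 K.
COP_Carnot = T_H/ΔT = 295.43/21.78 = 13.57.
Resistance heating needs Ẇ_res = Q̇_H = 41.50 kW; the reversible heat pump needs only Ẇ_hp = Q̇_H/COP = 3.059 kW.
Saving = 41.50 − 3.059 = 38.44 kW.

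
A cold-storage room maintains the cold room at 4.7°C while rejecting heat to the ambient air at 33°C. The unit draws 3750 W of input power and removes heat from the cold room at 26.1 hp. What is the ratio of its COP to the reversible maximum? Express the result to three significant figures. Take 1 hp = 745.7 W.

Converting, Q̇_C = 26.10 hp = 19460 W, so COP_actual = Q̇_C/Ẇ = 19460/3750 = 5.190.
In absolute terms T_C = 277.85 K and T_H = 306.15 K, so ΔT = 28.30 K.
COP_Carnot = T_C/ΔT = 277.85/28.30 = 9.818.
η_II = COP_actual/COP_Carnot = 5.190/9.818 = 0.5286.

0.529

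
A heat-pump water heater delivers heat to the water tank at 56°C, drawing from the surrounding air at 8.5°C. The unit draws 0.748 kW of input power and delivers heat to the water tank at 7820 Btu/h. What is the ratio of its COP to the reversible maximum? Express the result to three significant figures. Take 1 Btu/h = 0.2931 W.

Converting, Q̇_H = 7820 Btu/h = 2.292 kW, so COP_actual = Q̇_H/Ẇ = 2.292/0.7480 = 3.064.
In absolute terms T_C = 281.65 K and T_H = 329.15 K, so ΔT = 47.50 K.
COP_Carnot = T_H/ΔT = 329.15/47.50 = 6.929.
η_II = COP_actual/COP_Carnot = 3.064/6.929 = 0.4422.

0.442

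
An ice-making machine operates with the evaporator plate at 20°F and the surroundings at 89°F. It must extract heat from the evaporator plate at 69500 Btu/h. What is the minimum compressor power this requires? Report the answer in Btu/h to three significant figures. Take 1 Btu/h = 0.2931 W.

10000 Btu/h

In absolute terms T_C = 266.48 K and T_H = 304.82 K, so ΔT = 38.33 K.
COP_Carnot = T_C/ΔT = 266.48/38.33 = 6.952.
Ẇ_min = Q̇/COP_Carnot = 69500/6.952 = 9997 Btu/h.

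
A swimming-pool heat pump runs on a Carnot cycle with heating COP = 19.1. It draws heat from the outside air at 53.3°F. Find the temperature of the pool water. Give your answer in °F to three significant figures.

81.6 °F

COP_HP = T_H/(T_H − T_C) rearranges to T_H = COP·T_C/(COP − 1).
With T_C = 284.98 K, T_H = 19.1 × 284.98/18.10 = 300.73 K.
Converting, 300.73 K = 81.64°F.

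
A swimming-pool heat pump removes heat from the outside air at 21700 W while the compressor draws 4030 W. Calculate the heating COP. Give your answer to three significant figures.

6.38

The first law gives Q̇_H = Q̇_C + Ẇ, so the three rates are Q̇_C = 21700, Q̇_H = 25730, Ẇ = 4030 W.
COP_HP = Q̇_H/Ẇ = 25730/4030 = 6.385.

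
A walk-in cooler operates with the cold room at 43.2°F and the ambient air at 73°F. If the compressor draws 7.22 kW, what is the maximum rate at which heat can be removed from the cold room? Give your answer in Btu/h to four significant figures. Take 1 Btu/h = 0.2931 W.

415700 Btu/h

In absolute terms T_C = 279.37 K and T_H = 295.93 K, so ΔT = 16.56 K.
COP_Carnot = T_C/ΔT = 279.37/16.56 = 16.87.
Q̇_max = COP_Carnot × Ẇ = 16.87 × 7.220 kW = 121.8 kW = 415700 Btu/h.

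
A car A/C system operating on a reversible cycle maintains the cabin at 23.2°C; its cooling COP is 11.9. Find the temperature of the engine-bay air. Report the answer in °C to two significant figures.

48 °C

COP_R = T_C/(T_H − T_C) gives T_H − T_C = T_C/COP.
With T_C = 296.35 K, T_H = 296.35 × (1 + 1/11.9) = 321.25 K.
Converting, 321.25 K = 48.10°C.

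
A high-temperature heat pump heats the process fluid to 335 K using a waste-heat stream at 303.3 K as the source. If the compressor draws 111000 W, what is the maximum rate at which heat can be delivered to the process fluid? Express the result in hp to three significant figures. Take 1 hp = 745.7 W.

1570 hp

The reservoir spacing is ΔT = 335 − 303.3 = 31.70 K.
COP_Carnot = T_H/ΔT = 335.00/31.70 = 10.57.
Q̇_max = COP_Carnot × Ẇ = 10.57 × 111000 W = 1173000 W = 1573 hp.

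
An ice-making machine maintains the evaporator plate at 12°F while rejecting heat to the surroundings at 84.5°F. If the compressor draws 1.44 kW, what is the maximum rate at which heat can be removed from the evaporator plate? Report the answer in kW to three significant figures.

In absolute terms T_C = 262.04 K and T_H = 302.32 K, so ΔT = 40.28 K.
COP_Carnot = T_C/ΔT = 262.04/40.28 = 6.506.
Q̇_max = COP_Carnot × Ẇ = 6.506 × 1.440 kW = 9.368 kW.

9.37 kW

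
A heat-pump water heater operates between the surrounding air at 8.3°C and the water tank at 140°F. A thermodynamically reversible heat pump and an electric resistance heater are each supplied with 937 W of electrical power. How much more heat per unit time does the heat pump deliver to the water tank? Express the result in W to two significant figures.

5100 W

In absolute terms T_C = 281.45 K and T_H = 333.15 K, so ΔT = 51.70 K.
COP_Carnot = T_H/ΔT = 333.15/51.70 = 6.444.
The heat pump delivers Q̇_H = COP × Ẇ = 6038 W; the resistance heater delivers Ẇ = 937.0 W.
Extra = (COP − 1)·Ẇ = 5101 W.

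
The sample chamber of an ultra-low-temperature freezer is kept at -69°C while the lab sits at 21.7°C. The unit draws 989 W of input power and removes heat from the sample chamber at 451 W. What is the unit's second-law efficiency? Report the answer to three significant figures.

0.203

COP_actual = Q̇_C/Ẇ = 451.0/989.0 = 0.4560.
In absolute terms T_C = 204.15 K and T_H = 294.85 K, so ΔT = 90.70 K.
COP_Carnot = T_C/ΔT = 204.15/90.70 = 2.251.
η_II = COP_actual/COP_Carnot = 0.4560/2.251 = 0.2026.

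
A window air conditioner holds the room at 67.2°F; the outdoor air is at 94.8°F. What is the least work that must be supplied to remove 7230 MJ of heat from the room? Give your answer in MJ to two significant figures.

In absolute terms T_C = 292.71 K and T_H = 308.04 K, so ΔT = 15.33 K.
The reversible limit is COP_R = T_C/ΔT = 19.09, so W_min = Q_C/COP = Q_C·ΔT/T_C.
W_min = 7230 × 15.33/292.71 = 378.7 MJ.

380 MJ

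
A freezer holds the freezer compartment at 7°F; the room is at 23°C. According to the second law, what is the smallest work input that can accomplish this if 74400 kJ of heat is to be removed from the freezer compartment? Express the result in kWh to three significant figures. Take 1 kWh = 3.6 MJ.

2.94 kWh

In absolute terms T_C = 259.26 K and T_H = 296.15 K, so ΔT = 36.89 K.
The reversible limit is COP_R = T_C/ΔT = 7.028, so W_min = Q_C/COP = Q_C·ΔT/T_C.
W_min = 74400 × 36.89/259.26 = 10590 kJ = 2.941 kWh.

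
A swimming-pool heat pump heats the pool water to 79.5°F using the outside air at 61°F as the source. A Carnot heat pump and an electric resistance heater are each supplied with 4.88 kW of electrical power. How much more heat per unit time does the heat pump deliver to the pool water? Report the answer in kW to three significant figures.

137 kW

In absolute terms T_C = 289.26 K and T_H = 299.54 K, so ΔT = 10.28 K.
COP_Carnot = T_H/ΔT = 299.54/10.28 = 29.14.
The heat pump delivers Q̇_H = COP × Ẇ = 142.2 kW; the resistance heater delivers Ẇ = 4.880 kW.
Extra = (COP − 1)·Ẇ = 137.3 kW.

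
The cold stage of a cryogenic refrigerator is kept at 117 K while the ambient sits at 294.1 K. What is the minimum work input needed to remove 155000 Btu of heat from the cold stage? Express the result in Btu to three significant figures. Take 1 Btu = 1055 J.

235000 Btu

The reservoir spacing is ΔT = 294.1 − 117 = 177.1 K.
The reversible limit is COP_R = T_C/ΔT = 0.6606, so W_min = Q_C/COP = Q_C·ΔT/T_C.
W_min = 155000 × 177.1/117.00 = 234600 Btu.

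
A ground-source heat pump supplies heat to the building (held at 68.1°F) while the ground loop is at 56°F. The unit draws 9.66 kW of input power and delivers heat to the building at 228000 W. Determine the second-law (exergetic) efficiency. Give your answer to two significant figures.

0.54

Converting, Q̇_H = 228000 W = 228.0 kW, so COP_actual = Q̇_H/Ẇ = 228.0/9.660 = 23.60.
In absolute terms T_C = 286.48 K and T_H = 293.21 K, so ΔT = 6.722 K.
COP_Carnot = T_H/ΔT = 293.21/6.722 = 43.62.
η_II = COP_actual/COP_Carnot = 23.60/43.62 = 0.5411.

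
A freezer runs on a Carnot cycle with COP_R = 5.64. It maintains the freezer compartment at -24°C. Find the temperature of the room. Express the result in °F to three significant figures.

COP_R = T_C/(T_H − T_C) gives T_H − T_C = T_C/COP.
With T_C = 249.15 K, T_H = 249.15 × (1 + 1/5.64) = 293.33 K.
Converting, 293.33 K = 68.32°F.

68.3 °F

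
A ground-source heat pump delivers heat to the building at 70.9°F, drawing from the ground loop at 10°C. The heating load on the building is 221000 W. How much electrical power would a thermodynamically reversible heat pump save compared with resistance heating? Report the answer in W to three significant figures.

212000 W

In absolute terms T_C = 283.15 K and T_H = 294.76 K, so ΔT = 11.61 K.
COP_Carnot = T_H/ΔT = 294.76/11.61 = 25.39.
Resistance heating needs Ẇ_res = Q̇_H = 221000 W; the reversible heat pump needs only Ẇ_hp = Q̇_H/COP = 8706 W.
Saving = 221000 − 8706 = 212300 W.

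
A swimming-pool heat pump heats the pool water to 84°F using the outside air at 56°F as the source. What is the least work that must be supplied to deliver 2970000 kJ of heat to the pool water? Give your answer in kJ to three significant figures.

In absolute terms T_C = 286.48 K and T_H = 302.04 K, so ΔT = 15.56 K.
The reversible limit is COP_HP = T_H/ΔT = 19.42, so W_min = Q_H/COP = Q_H·ΔT/T_H.
W_min = 2970000 × 15.56/302.04 = 153000 kJ.

153000 kJ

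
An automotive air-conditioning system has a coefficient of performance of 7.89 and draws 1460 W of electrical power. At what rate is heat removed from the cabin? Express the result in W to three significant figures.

11500 W

Q̇_C = COP × Ẇ = 7.89 × 1460 = 11520 W.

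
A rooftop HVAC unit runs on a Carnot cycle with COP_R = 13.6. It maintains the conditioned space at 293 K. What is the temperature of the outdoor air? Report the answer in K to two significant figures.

COP_R = T_C/(T_H − T_C) gives T_H − T_C = T_C/COP.
With T_C = 293.00 K, T_H = 293.00 × (1 + 1/13.6) = 314.54 K.

310 K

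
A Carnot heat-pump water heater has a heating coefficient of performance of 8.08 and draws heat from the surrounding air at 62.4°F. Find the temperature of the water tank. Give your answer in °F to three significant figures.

COP_HP = T_H/(T_H − T_C) rearranges to T_H = COP·T_C/(COP − 1).
With T_C = 290.04 K, T_H = 8.08 × 290.04/7.080 = 331.00 K.
Converting, 331.00 K = 136.14°F.

136 °F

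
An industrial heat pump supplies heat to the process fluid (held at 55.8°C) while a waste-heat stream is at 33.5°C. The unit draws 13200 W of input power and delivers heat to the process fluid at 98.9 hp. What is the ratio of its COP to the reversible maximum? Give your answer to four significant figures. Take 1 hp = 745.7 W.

0.3788

Converting, Q̇_H = 98.90 hp = 73750 W, so COP_actual = Q̇_H/Ẇ = 73750/13200 = 5.587.
In absolute terms T_C = 306.65 K and T_H = 328.95 K, so ΔT = 22.30 K.
COP_Carnot = T_H/ΔT = 328.95/22.30 = 14.75.
η_II = COP_actual/COP_Carnot = 5.587/14.75 = 0.3788.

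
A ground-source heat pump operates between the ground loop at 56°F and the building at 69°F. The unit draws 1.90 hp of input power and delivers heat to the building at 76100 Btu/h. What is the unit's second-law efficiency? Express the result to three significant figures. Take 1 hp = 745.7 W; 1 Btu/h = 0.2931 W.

0.387

Converting, Q̇_H = 76100 Btu/h = 29.91 hp, so COP_actual = Q̇_H/Ẇ = 29.91/1.900 = 15.74.
In absolute terms T_C = 286.48 K and T_H = 293.71 K, so ΔT = 7.222 K.
COP_Carnot = T_H/ΔT = 293.71/7.222 = 40.67.
η_II = COP_actual/COP_Carnot = 15.74/40.67 = 0.3871.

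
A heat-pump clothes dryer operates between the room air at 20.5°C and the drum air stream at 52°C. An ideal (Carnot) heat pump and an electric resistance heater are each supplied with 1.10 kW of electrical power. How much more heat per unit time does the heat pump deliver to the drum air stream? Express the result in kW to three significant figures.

In absolute terms T_C = 293.65 K and T_H = 325.15 K, so ΔT = 31.50 K.
COP_Carnot = T_H/ΔT = 325.15/31.50 = 10.32.
The heat pump delivers Q̇_H = COP × Ẇ = 11.35 kW; the resistance heater delivers Ẇ = 1.100 kW.
Extra = (COP − 1)·Ẇ = 10.25 kW.

10.3 kW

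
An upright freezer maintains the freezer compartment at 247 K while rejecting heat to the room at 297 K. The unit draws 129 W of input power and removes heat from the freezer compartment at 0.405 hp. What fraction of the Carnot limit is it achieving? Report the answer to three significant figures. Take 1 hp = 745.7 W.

Converting, Q̇_C = 0.4050 hp = 302.0 W, so COP_actual = Q̇_C/Ẇ = 302.0/129.0 = 2.341.
The reservoir spacing is ΔT = 297 − 247 = 50.00 K.
COP_Carnot = T_C/ΔT = 247.00/50.00 = 4.940.
η_II = COP_actual/COP_Carnot = 2.341/4.940 = 0.4739.

0.474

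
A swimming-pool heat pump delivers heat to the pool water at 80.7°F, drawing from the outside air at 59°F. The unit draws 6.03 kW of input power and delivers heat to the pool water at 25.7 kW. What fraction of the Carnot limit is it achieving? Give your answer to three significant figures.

0.171

COP_actual = Q̇_H/Ẇ = 25.70/6.030 = 4.262.
In absolute terms T_C = 288.15 K and T_H = 300.21 K, so ΔT = 12.06 K.
COP_Carnot = T_H/ΔT = 300.21/12.06 = 24.90.
η_II = COP_actual/COP_Carnot = 4.262/24.90 = 0.1712.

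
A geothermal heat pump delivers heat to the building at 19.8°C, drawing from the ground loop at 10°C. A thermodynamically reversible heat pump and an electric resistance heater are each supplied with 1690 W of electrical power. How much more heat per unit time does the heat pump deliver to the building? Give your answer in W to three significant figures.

In absolute terms T_C = 283.15 K and T_H = 292.95 K, so ΔT = 9.800 K.
COP_Carnot = T_H/ΔT = 292.95/9.800 = 29.89.
The heat pump delivers Q̇_H = COP × Ẇ = 50520 W; the resistance heater delivers Ẇ = 1690 W.
Extra = (COP − 1)·Ẇ = 48830 W.

48800 W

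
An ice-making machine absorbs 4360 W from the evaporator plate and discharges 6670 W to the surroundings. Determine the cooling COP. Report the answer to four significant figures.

The first law gives Q̇_H = Q̇_C + Ẇ, so the three rates are Q̇_C = 4360, Q̇_H = 6670, Ẇ = 2310 W.
COP_R = Q̇_C/Ẇ = 4360/2310 = 1.887.

1.887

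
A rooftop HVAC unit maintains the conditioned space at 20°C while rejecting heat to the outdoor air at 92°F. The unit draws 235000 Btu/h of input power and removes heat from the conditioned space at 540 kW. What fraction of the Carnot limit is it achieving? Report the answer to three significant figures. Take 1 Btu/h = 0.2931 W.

Converting, Q̇_C = 540.0 kW = 1842000 Btu/h, so COP_actual = Q̇_C/Ẇ = 1842000/235000 = 7.840.
In absolute terms T_C = 293.15 K and T_H = 306.48 K, so ΔT = 13.33 K.
COP_Carnot = T_C/ΔT = 293.15/13.33 = 21.99.
η_II = COP_actual/COP_Carnot = 7.840/21.99 = 0.3566.

0.357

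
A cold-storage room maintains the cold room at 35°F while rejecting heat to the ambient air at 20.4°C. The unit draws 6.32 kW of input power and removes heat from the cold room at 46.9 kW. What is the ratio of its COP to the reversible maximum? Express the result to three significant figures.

COP_actual = Q̇_C/Ẇ = 46.90/6.320 = 7.421.
In absolute terms T_C = 274.82 K and T_H = 293.55 K, so ΔT = 18.73 K.
COP_Carnot = T_C/ΔT = 274.82/18.73 = 14.67.
η_II = COP_actual/COP_Carnot = 7.421/14.67 = 0.5059.

0.506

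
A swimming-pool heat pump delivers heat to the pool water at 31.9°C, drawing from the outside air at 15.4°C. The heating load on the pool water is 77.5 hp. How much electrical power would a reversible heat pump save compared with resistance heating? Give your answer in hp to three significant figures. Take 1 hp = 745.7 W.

73.3 hp

In absolute terms T_C = 288.55 K and T_H = 305.05 K, so ΔT = 16.50 K.
COP_Carnot = T_H/ΔT = 305.05/16.50 = 18.49.
Resistance heating needs Ẇ_res = Q̇_H = 77.50 hp; the reversible heat pump needs only Ẇ_hp = Q̇_H/COP = 4.192 hp.
Saving = 77.50 − 4.192 = 73.31 hp.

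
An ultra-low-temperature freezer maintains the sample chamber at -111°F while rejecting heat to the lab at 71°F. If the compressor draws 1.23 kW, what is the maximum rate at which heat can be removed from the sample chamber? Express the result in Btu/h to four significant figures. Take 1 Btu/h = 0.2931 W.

8040 Btu/h

In absolute terms T_C = 193.71 K and T_H = 294.82 K, so ΔT = 101.1 K.
COP_Carnot = T_C/ΔT = 193.71/101.1 = 1.916.
Q̇_max = COP_Carnot × Ẇ = 1.916 × 1.230 kW = 2.356 kW = 8040 Btu/h.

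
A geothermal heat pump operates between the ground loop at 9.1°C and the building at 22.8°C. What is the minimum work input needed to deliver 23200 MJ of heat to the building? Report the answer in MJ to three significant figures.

In absolute terms T_C = 282.25 K and T_H = 295.95 K, so ΔT = 13.70 K.
The reversible limit is COP_HP = T_H/ΔT = 21.60, so W_min = Q_H/COP = Q_H·ΔT/T_H.
W_min = 23200 × 13.70/295.95 = 1074 MJ.

1070 MJ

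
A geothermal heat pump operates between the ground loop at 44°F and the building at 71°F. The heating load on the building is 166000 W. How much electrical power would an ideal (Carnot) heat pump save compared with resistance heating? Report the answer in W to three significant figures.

In absolute terms T_C = 279.82 K and T_H = 294.82 K, so ΔT = 15.00 K.
COP_Carnot = T_H/ΔT = 294.82/15.00 = 19.65.
Resistance heating needs Ẇ_res = Q̇_H = 166000 W; the reversible heat pump needs only Ẇ_hp = Q̇_H/COP = 8446 W.
Saving = 166000 − 8446 = 157600 W.

158000 W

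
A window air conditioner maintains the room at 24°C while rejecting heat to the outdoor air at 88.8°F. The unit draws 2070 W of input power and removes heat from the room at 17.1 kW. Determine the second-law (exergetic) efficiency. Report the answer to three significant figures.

0.210

Converting, Q̇_C = 17.10 kW = 17100 W, so COP_actual = Q̇_C/Ẇ = 17100/2070 = 8.261.
In absolute terms T_C = 297.15 K and T_H = 304.71 K, so ΔT = 7.556 K.
COP_Carnot = T_C/ΔT = 297.15/7.556 = 39.33.
η_II = COP_actual/COP_Carnot = 8.261/39.33 = 0.2100.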